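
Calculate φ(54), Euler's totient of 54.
18

54 = 2 × 3^3
φ(n) = n × ∏(1 - 1/p) for each prime p dividing n
φ(54) = 54 × (1 - 1/2) × (1 - 1/3) = 18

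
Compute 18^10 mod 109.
84

Repeated squaring. Binary of 10 = 1010.
18^1 ≡ 18 (mod 109); 18^2 ≡ 106 (mod 109); 18^4 ≡ 9 (mod 109); 18^8 ≡ 81 (mod 109)
18^10 = 18^2 × 18^8 ≡ 84 (mod 109)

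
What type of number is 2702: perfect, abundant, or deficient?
deficient

Proper divisors of 2702: sum = 1 + 2 + 7 + 14 + 193 + 386 + 1351 = 1954
Since 1954 < 2702, 2702 is deficient.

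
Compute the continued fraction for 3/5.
[0; 1, 1, 2]

Euclidean algorithm steps:
3 = 0 × 5 + 3
5 = 1 × 3 + 2
3 = 1 × 2 + 1
2 = 2 × 1 + 0
Continued fraction: [0; 1, 1, 2]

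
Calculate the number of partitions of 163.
142798995930

p(n) counts ways to write n as a sum of positive integers (order ignored).
Euler's pentagonal recurrence: p(k) = p(k-1) + p(k-2) - p(k-5) - p(k-7) + p(k-12) + p(k-15) - ... (offsets j(3j∓1)/2, signs ++--, p(0)=1, p(<0)=0).
DP table for k = 0..162: p(0)=1, p(1)=1, p(2)=2, p(3)=3, p(4)=5, p(5)=7, p(6)=11, p(7)=15, p(8)=22, p(9)=30, p(10)=42, p(11)=56, p(12)=77, p(13)=101, p(14)=135, p(15)=176, p(16)=231, p(17)=297, p(18)=385, p(19)=490, p(20)=627, p(21)=792, p(22)=1002, p(23)=1255, p(24)=1575, p(25)=1958, p(26)=2436, p(27)=3010, p(28)=3718, p(29)=4565, p(30)=5604, p(31)=6842, p(32)=8349, p(33)=10143, p(34)=12310, p(35)=14883, p(36)=17977, p(37)=21637, p(38)=26015, p(39)=31185, p(40)=37338, p(41)=44583, p(42)=53174, p(43)=63261, p(44)=75175, p(45)=89134, p(46)=105558, p(47)=124754, p(48)=147273, p(49)=173525, p(50)=204226, p(51)=239943, p(52)=281589, p(53)=329931, p(54)=386155, p(55)=451276, p(56)=526823, p(57)=614154, p(58)=715220, p(59)=831820, p(60)=966467, p(61)=1121505, p(62)=1300156, p(63)=1505499, p(64)=1741630, p(65)=2012558, p(66)=2323520, p(67)=2679689, p(68)=3087735, p(69)=3554345, p(70)=4087968, p(71)=4697205, p(72)=5392783, p(73)=6185689, p(74)=7089500, p(75)=8118264, p(76)=9289091, p(77)=10619863, p(78)=12132164, p(79)=13848650, p(80)=15796476, p(81)=18004327, p(82)=20506255, p(83)=23338469, p(84)=26543660, p(85)=30167357, p(86)=34262962, p(87)=38887673, p(88)=44108109, p(89)=49995925, p(90)=56634173, p(91)=64112359, p(92)=72533807, p(93)=82010177, p(94)=92669720, p(95)=104651419, p(96)=118114304, p(97)=133230930, p(98)=150198136, p(99)=169229875, p(100)=190569292, p(101)=214481126, p(102)=241265379, p(103)=271248950, p(104)=304801365, p(105)=342325709, p(106)=384276336, p(107)=431149389, p(108)=483502844, p(109)=541946240, p(110)=607163746, p(111)=679903203, p(112)=761002156, p(113)=851376628, p(114)=952050665, p(115)=1064144451, p(116)=1188908248, p(117)=1327710076, p(118)=1482074143, p(119)=1653668665, p(120)=1844349560, p(121)=2056148051, p(122)=2291320912, p(123)=2552338241, p(124)=2841940500, p(125)=3163127352, p(126)=3519222692, p(127)=3913864295, p(128)=4351078600, p(129)=4835271870, p(130)=5371315400, p(131)=5964539504, p(132)=6620830889, p(133)=7346629512, p(134)=8149040695, p(135)=9035836076, p(136)=10015581680, p(137)=11097645016, p(138)=12292341831, p(139)=13610949895, p(140)=15065878135, p(141)=16670689208, p(142)=18440293320, p(143)=20390982757, p(144)=22540654445, p(145)=24908858009, p(146)=27517052599, p(147)=30388671978, p(148)=33549419497, p(149)=37027355200, p(150)=40853235313, p(151)=45060624582, p(152)=49686288421, p(153)=54770336324, p(154)=60356673280, p(155)=66493182097, p(156)=73232243759, p(157)=80630964769, p(158)=88751778802, p(159)=97662728555, p(160)=107438159466, p(161)=118159068427, p(162)=129913904637.
Final step: p(163) = p(162) + p(161) - p(158) - p(156) + p(151) + p(148) - p(141) - p(137) + p(128) + p(123) - p(112) - p(106) + p(93) + p(86) - p(71) - p(63) + p(46) + p(37) - p(18) - p(8)
= 129913904637 + 118159068427 - 88751778802 - 73232243759 + 45060624582 + 33549419497 - 16670689208 - 11097645016 + 4351078600 + 2552338241 - 761002156 - 384276336 + 82010177 + 34262962 - 4697205 - 1505499 + 105558 + 21637 - 385 - 22
= 142798995930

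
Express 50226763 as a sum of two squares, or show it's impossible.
Not possible

Factorization: 50226763 = 41 × 107^3
By Fermat: n is sum of two squares iff every prime p ≡ 3 (mod 4) appears to even power.
Prime(s) ≡ 3 (mod 4) with odd exponent: [(107, 3)]
Therefore 50226763 cannot be expressed as a² + b².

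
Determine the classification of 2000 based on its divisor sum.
abundant

Proper divisors of 2000: sum = 1 + 2 + 4 + 5 + 8 + 10 + 16 + 20 + ... + 250 + 400 + 500 + 1000 (19 divisors) = 2836
Since 2836 > 2000, 2000 is abundant.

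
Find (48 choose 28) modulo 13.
4

Using Lucas' theorem:
Write n=48 and k=28 in base 13:
n in base 13: [3, 9]
k in base 13: [2, 2]
C(48,28) mod 13 = ∏ C(n_i, k_i) mod 13
Digit binomials (mod 13): C(3,2) = 3; C(9,2) = 36 ≡ 10
Product: 3 × 10 = 30 ≡ 4 (mod 13)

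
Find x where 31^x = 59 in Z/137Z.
48

Baby-step giant-step with step n = ⌈√137⌉ = 12.
Baby steps 31^j mod 137 (j:value) for j=0..11: 0:1, 1:31, 2:2, 3:62, 4:4, 5:124, 6:8, 7:111, 8:16, 9:85, 10:32, 11:33.
Giant-step multiplier: 31^(-12) ≡ 31^(136-12) = 31^124 ≡ 15 (mod 137).
Giant steps γ_i = 59·15^i mod 137: γ_0=59, γ_1=63, γ_2=123, γ_3=64, γ_4=1 (in table at j=0).
x = i·n + j = 4·12 + 0 = 48.
Check: 31^48 ≡ 59 (mod 137).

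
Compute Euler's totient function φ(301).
252

301 = 7 × 43
φ(n) = n × ∏(1 - 1/p) for each prime p dividing n
φ(301) = 301 × (1 - 1/7) × (1 - 1/43) = 252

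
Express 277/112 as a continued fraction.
[2; 2, 8, 1, 5]

Euclidean algorithm steps:
277 = 2 × 112 + 53
112 = 2 × 53 + 6
53 = 8 × 6 + 5
6 = 1 × 5 + 1
5 = 5 × 1 + 0
Continued fraction: [2; 2, 8, 1, 5]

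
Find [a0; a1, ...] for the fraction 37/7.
[5; 3, 2]

Euclidean algorithm steps:
37 = 5 × 7 + 2
7 = 3 × 2 + 1
2 = 2 × 1 + 0
Continued fraction: [5; 3, 2]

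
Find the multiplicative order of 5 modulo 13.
4

13 is prime, so ord(5) divides φ(13) = 12.
Divisors of 12: 1, 2, 3, 4, 6, 12.
Repeated squaring: 5^1 ≡ 5, 5^2 ≡ 12, 5^4 ≡ 1, 5^8 ≡ 1 (mod 13).
Test 5^d mod 13 for each divisor d in increasing order:
5^1 ≡ 5
5^2 ≡ 12
5^3 = 5^2·5^1 ≡ 8
5^4 ≡ 1  ← first divisor giving 1
The order is 4.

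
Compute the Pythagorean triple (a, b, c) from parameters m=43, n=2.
(1845, 172, 1853)

Euclid's formula: a = m² - n², b = 2mn, c = m² + n²
m = 43, n = 2
a = 43² - 2² = 1849 - 4 = 1845
b = 2 × 43 × 2 = 172
c = 43² + 2² = 1849 + 4 = 1853
Verification: 1845² + 172² = 3404025 + 29584 = 3433609 = 1853² ✓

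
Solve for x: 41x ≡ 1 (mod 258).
107

gcd(41, 258) = 1, so the inverse exists.
Extended Euclidean algorithm on (258, 41):
258 = 6 × 41 + 12  ⟹  12 = (1)·258 + (-6)·41
41 = 3 × 12 + 5  ⟹  5 = (-3)·258 + (19)·41
12 = 2 × 5 + 2  ⟹  2 = (7)·258 + (-44)·41
5 = 2 × 2 + 1  ⟹  1 = (-17)·258 + (107)·41
So (107)·41 ≡ 1 (mod 258), i.e. 41^(-1) ≡ 107 (mod 258).
Check: 41 × 107 = 4387 ≡ 1 (mod 258)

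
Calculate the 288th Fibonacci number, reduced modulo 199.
1

Matrix identity: Q^n = [[F_(n+1), F_n], [F_n, F_(n-1)]] with Q = [[1,1],[1,0]].
n = 288 = 100100000₂. Square-and-multiply, entries mod 199:
Q^1 = [[1,1],[1,0]]
Q^2 = (Q^1)² = [[2,1],[1,1]]
Q^4 = (Q^2)² = [[5,3],[3,2]]
Q^9 = (Q^4)²·Q = [[55,34],[34,21]]
Q^18 = (Q^9)² = [[2,196],[196,5]]
Q^36 = (Q^18)² = [[13,178],[178,34]]
Q^72 = (Q^36)² = [[13,8],[8,5]]
Q^144 = (Q^72)² = [[34,144],[144,89]]
Q^288 = (Q^144)² = [[2,1],[1,1]]
F_288 mod 199 = Q^288[0][1] = 1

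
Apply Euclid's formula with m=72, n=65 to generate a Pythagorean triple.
(959, 9360, 9409)

Euclid's formula: a = m² - n², b = 2mn, c = m² + n²
m = 72, n = 65
a = 72² - 65² = 5184 - 4225 = 959
b = 2 × 72 × 65 = 9360
c = 72² + 65² = 5184 + 4225 = 9409
Verification: 959² + 9360² = 919681 + 87609600 = 88529281 = 9409² ✓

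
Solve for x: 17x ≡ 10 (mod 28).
x ≡ 22 (mod 28)

gcd(17, 28) = 1, which divides 10, so solutions exist.
Find 17^(-1) mod 28 by the extended Euclidean algorithm:
28 = 1 × 17 + 11  ⟹  11 = (1)·28 + (-1)·17
17 = 1 × 11 + 6  ⟹  6 = (-1)·28 + (2)·17
11 = 1 × 6 + 5  ⟹  5 = (2)·28 + (-3)·17
6 = 1 × 5 + 1  ⟹  1 = (-3)·28 + (5)·17
So (5)·17 ≡ 1 (mod 28), i.e. 17^(-1) ≡ 5 (mod 28).
x ≡ 5 × 10 = 50 ≡ 22 (mod 28).
Check: 17 × 22 = 374 ≡ 10 (mod 28).
Unique solution: x ≡ 22 (mod 28)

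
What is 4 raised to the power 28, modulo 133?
4

Repeated squaring. Binary of 28 = 11100.
4^1 ≡ 4 (mod 133); 4^2 ≡ 16 (mod 133); 4^4 ≡ 123 (mod 133); 4^8 ≡ 100 (mod 133); 4^16 ≡ 25 (mod 133)
4^28 = 4^4 × 4^8 × 4^16 ≡ 4 (mod 133)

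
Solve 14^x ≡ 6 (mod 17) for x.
7

Baby-step giant-step with step n = ⌈√17⌉ = 5.
Baby steps 14^j mod 17 (j:value) for j=0..4: 0:1, 1:14, 2:9, 3:7, 4:13.
Giant-step multiplier: 14^(-5) ≡ 14^(16-5) = 14^11 ≡ 10 (mod 17).
Giant steps γ_i = 6·10^i mod 17: γ_0=6, γ_1=9 (in table at j=2).
x = i·n + j = 1·5 + 2 = 7.
Check: 14^7 ≡ 6 (mod 17).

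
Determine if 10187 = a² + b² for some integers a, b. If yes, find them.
Not possible

Factorization: 10187 = 61 × 167
By Fermat: n is sum of two squares iff every prime p ≡ 3 (mod 4) appears to even power.
Prime(s) ≡ 3 (mod 4) with odd exponent: [(167, 1)]
Therefore 10187 cannot be expressed as a² + b².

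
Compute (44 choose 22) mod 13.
0

Using Lucas' theorem:
Write n=44 and k=22 in base 13:
n in base 13: [3, 5]
k in base 13: [1, 9]
C(44,22) mod 13 = ∏ C(n_i, k_i) mod 13
Digit binomials (mod 13): C(3,1) = 3; C(5,9) = 0 (k_i > n_i)
Product: 3 × 0 = 0 ≡ 0 (mod 13)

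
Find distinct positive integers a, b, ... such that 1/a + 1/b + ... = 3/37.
1/13 + 1/241 + 1/115921

Greedy algorithm:
3/37: ceiling(37/3) = 13, use 1/13
2/481: ceiling(481/2) = 241, use 1/241
1/115921: ceiling(115921/1) = 115921, use 1/115921
Result: 3/37 = 1/13 + 1/241 + 1/115921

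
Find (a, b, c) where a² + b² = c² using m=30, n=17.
(611, 1020, 1189)

Euclid's formula: a = m² - n², b = 2mn, c = m² + n²
m = 30, n = 17
a = 30² - 17² = 900 - 289 = 611
b = 2 × 30 × 17 = 1020
c = 30² + 17² = 900 + 289 = 1189
Verification: 611² + 1020² = 373321 + 1040400 = 1413721 = 1189² ✓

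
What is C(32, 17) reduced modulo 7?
3

Using Lucas' theorem:
Write n=32 and k=17 in base 7:
n in base 7: [4, 4]
k in base 7: [2, 3]
C(32,17) mod 7 = ∏ C(n_i, k_i) mod 7
Digit binomials (mod 7): C(4,2) = 6; C(4,3) = 4
Product: 6 × 4 = 24 ≡ 3 (mod 7)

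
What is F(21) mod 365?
361

Matrix identity: Q^n = [[F_(n+1), F_n], [F_n, F_(n-1)]] with Q = [[1,1],[1,0]].
n = 21 = 10101₂. Square-and-multiply, entries mod 365:
Q^1 = [[1,1],[1,0]]
Q^2 = (Q^1)² = [[2,1],[1,1]]
Q^5 = (Q^2)²·Q = [[8,5],[5,3]]
Q^10 = (Q^5)² = [[89,55],[55,34]]
Q^21 = (Q^10)²·Q = [[191,361],[361,195]]
F_21 mod 365 = Q^21[0][1] = 361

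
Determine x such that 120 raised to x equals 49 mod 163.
136

Baby-step giant-step with step n = ⌈√163⌉ = 13.
Baby steps 120^j mod 163 (j:value) for j=0..12: 0:1, 1:120, 2:56, 3:37, 4:39, 5:116, 6:65, 7:139, 8:54, 9:123, 10:90, 11:42, 12:150.
Giant-step multiplier: 120^(-13) ≡ 120^(162-13) = 120^149 ≡ 7 (mod 163).
Giant steps γ_i = 49·7^i mod 163: γ_0=49, γ_1=17, γ_2=119, γ_3=18, γ_4=126, γ_5=67, γ_6=143, γ_7=23, γ_8=161, γ_9=149, γ_10=65 (in table at j=6).
x = i·n + j = 10·13 + 6 = 136.
Check: 120^136 ≡ 49 (mod 163).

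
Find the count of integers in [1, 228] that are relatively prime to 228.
72

228 = 2^2 × 3 × 19
φ(n) = n × ∏(1 - 1/p) for each prime p dividing n
φ(228) = 228 × (1 - 1/2) × (1 - 1/3) × (1 - 1/19) = 72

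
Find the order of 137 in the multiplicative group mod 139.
69

139 is prime, so ord(137) divides φ(139) = 138.
Divisors of 138: 1, 2, 3, 6, 23, 46, 69, 138.
Repeated squaring: 137^1 ≡ 137, 137^2 ≡ 4, 137^4 ≡ 16, 137^8 ≡ 117, 137^16 ≡ 67, 137^32 ≡ 41, 137^64 ≡ 13, 137^128 ≡ 30 (mod 139).
Test 137^d mod 139 for each divisor d in increasing order:
137^1 ≡ 137
137^2 ≡ 4
137^3 = 137^2·137^1 ≡ 131
137^6 = 137^4·137^2 ≡ 64
137^23 = 137^16·137^4·137^2·137^1 ≡ 42
137^46 = 137^32·137^8·137^4·137^2 ≡ 96
137^69 = 137^64·137^4·137^1 ≡ 1  ← first divisor giving 1
The order is 69.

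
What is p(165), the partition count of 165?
172389800255

p(n) counts ways to write n as a sum of positive integers (order ignored).
Euler's pentagonal recurrence: p(k) = p(k-1) + p(k-2) - p(k-5) - p(k-7) + p(k-12) + p(k-15) - ... (offsets j(3j∓1)/2, signs ++--, p(0)=1, p(<0)=0).
DP table for k = 0..164: p(0)=1, p(1)=1, p(2)=2, p(3)=3, p(4)=5, p(5)=7, p(6)=11, p(7)=15, p(8)=22, p(9)=30, p(10)=42, p(11)=56, p(12)=77, p(13)=101, p(14)=135, p(15)=176, p(16)=231, p(17)=297, p(18)=385, p(19)=490, p(20)=627, p(21)=792, p(22)=1002, p(23)=1255, p(24)=1575, p(25)=1958, p(26)=2436, p(27)=3010, p(28)=3718, p(29)=4565, p(30)=5604, p(31)=6842, p(32)=8349, p(33)=10143, p(34)=12310, p(35)=14883, p(36)=17977, p(37)=21637, p(38)=26015, p(39)=31185, p(40)=37338, p(41)=44583, p(42)=53174, p(43)=63261, p(44)=75175, p(45)=89134, p(46)=105558, p(47)=124754, p(48)=147273, p(49)=173525, p(50)=204226, p(51)=239943, p(52)=281589, p(53)=329931, p(54)=386155, p(55)=451276, p(56)=526823, p(57)=614154, p(58)=715220, p(59)=831820, p(60)=966467, p(61)=1121505, p(62)=1300156, p(63)=1505499, p(64)=1741630, p(65)=2012558, p(66)=2323520, p(67)=2679689, p(68)=3087735, p(69)=3554345, p(70)=4087968, p(71)=4697205, p(72)=5392783, p(73)=6185689, p(74)=7089500, p(75)=8118264, p(76)=9289091, p(77)=10619863, p(78)=12132164, p(79)=13848650, p(80)=15796476, p(81)=18004327, p(82)=20506255, p(83)=23338469, p(84)=26543660, p(85)=30167357, p(86)=34262962, p(87)=38887673, p(88)=44108109, p(89)=49995925, p(90)=56634173, p(91)=64112359, p(92)=72533807, p(93)=82010177, p(94)=92669720, p(95)=104651419, p(96)=118114304, p(97)=133230930, p(98)=150198136, p(99)=169229875, p(100)=190569292, p(101)=214481126, p(102)=241265379, p(103)=271248950, p(104)=304801365, p(105)=342325709, p(106)=384276336, p(107)=431149389, p(108)=483502844, p(109)=541946240, p(110)=607163746, p(111)=679903203, p(112)=761002156, p(113)=851376628, p(114)=952050665, p(115)=1064144451, p(116)=1188908248, p(117)=1327710076, p(118)=1482074143, p(119)=1653668665, p(120)=1844349560, p(121)=2056148051, p(122)=2291320912, p(123)=2552338241, p(124)=2841940500, p(125)=3163127352, p(126)=3519222692, p(127)=3913864295, p(128)=4351078600, p(129)=4835271870, p(130)=5371315400, p(131)=5964539504, p(132)=6620830889, p(133)=7346629512, p(134)=8149040695, p(135)=9035836076, p(136)=10015581680, p(137)=11097645016, p(138)=12292341831, p(139)=13610949895, p(140)=15065878135, p(141)=16670689208, p(142)=18440293320, p(143)=20390982757, p(144)=22540654445, p(145)=24908858009, p(146)=27517052599, p(147)=30388671978, p(148)=33549419497, p(149)=37027355200, p(150)=40853235313, p(151)=45060624582, p(152)=49686288421, p(153)=54770336324, p(154)=60356673280, p(155)=66493182097, p(156)=73232243759, p(157)=80630964769, p(158)=88751778802, p(159)=97662728555, p(160)=107438159466, p(161)=118159068427, p(162)=129913904637, p(163)=142798995930, p(164)=156919475295.
Final step: p(165) = p(164) + p(163) - p(160) - p(158) + p(153) + p(150) - p(143) - p(139) + p(130) + p(125) - p(114) - p(108) + p(95) + p(88) - p(73) - p(65) + p(48) + p(39) - p(20) - p(10)
= 156919475295 + 142798995930 - 107438159466 - 88751778802 + 54770336324 + 40853235313 - 20390982757 - 13610949895 + 5371315400 + 3163127352 - 952050665 - 483502844 + 104651419 + 44108109 - 6185689 - 2012558 + 147273 + 31185 - 627 - 42
= 172389800255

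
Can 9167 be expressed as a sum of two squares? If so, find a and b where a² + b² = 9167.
Not possible

Factorization: 9167 = 89 × 103
By Fermat: n is sum of two squares iff every prime p ≡ 3 (mod 4) appears to even power.
Prime(s) ≡ 3 (mod 4) with odd exponent: [(103, 1)]
Therefore 9167 cannot be expressed as a² + b².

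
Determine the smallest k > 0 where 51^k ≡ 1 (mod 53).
52

53 is prime, so ord(51) divides φ(53) = 52.
Divisors of 52: 1, 2, 4, 13, 26, 52.
Repeated squaring: 51^1 ≡ 51, 51^2 ≡ 4, 51^4 ≡ 16, 51^8 ≡ 44, 51^16 ≡ 28, 51^32 ≡ 42 (mod 53).
Test 51^d mod 53 for each divisor d in increasing order:
51^1 ≡ 51
51^2 ≡ 4
51^4 ≡ 16
51^13 = 51^8·51^4·51^1 ≡ 23
51^26 = 51^16·51^8·51^2 ≡ 52
51^52 = 51^32·51^16·51^4 ≡ 1  ← first divisor giving 1
The order is 52.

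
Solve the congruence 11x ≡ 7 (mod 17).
x ≡ 13 (mod 17)

gcd(11, 17) = 1, which divides 7, so solutions exist.
Find 11^(-1) mod 17 by the extended Euclidean algorithm:
17 = 1 × 11 + 6  ⟹  6 = (1)·17 + (-1)·11
11 = 1 × 6 + 5  ⟹  5 = (-1)·17 + (2)·11
6 = 1 × 5 + 1  ⟹  1 = (2)·17 + (-3)·11
So (-3)·11 ≡ 1 (mod 17), i.e. 11^(-1) ≡ -3 ≡ 14 (mod 17).
x ≡ 14 × 7 = 98 ≡ 13 (mod 17).
Check: 11 × 13 = 143 ≡ 7 (mod 17).
Unique solution: x ≡ 13 (mod 17)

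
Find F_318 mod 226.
38

Matrix identity: Q^n = [[F_(n+1), F_n], [F_n, F_(n-1)]] with Q = [[1,1],[1,0]].
n = 318 = 100111110₂. Square-and-multiply, entries mod 226:
Q^1 = [[1,1],[1,0]]
Q^2 = (Q^1)² = [[2,1],[1,1]]
Q^4 = (Q^2)² = [[5,3],[3,2]]
Q^9 = (Q^4)²·Q = [[55,34],[34,21]]
Q^19 = (Q^9)²·Q = [[211,113],[113,98]]
Q^39 = (Q^19)²·Q = [[225,112],[112,113]]
Q^79 = (Q^39)²·Q = [[3,115],[115,114]]
Q^159 = (Q^79)²·Q = [[21,126],[126,121]]
Q^318 = (Q^159)² = [[45,38],[38,7]]
F_318 mod 226 = Q^318[0][1] = 38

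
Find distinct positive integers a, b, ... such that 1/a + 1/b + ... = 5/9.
1/2 + 1/18

Greedy algorithm:
5/9: ceiling(9/5) = 2, use 1/2
1/18: ceiling(18/1) = 18, use 1/18
Result: 5/9 = 1/2 + 1/18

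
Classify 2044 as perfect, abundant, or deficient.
abundant

Proper divisors of 2044: sum = 1 + 2 + 4 + 7 + 14 + 28 + 73 + 146 + 292 + 511 + 1022 = 2100
Since 2100 > 2044, 2044 is abundant.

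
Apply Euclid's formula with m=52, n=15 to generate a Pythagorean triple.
(2479, 1560, 2929)

Euclid's formula: a = m² - n², b = 2mn, c = m² + n²
m = 52, n = 15
a = 52² - 15² = 2704 - 225 = 2479
b = 2 × 52 × 15 = 1560
c = 52² + 15² = 2704 + 225 = 2929
Verification: 2479² + 1560² = 6145441 + 2433600 = 8579041 = 2929² ✓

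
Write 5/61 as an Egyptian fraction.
1/13 + 1/199 + 1/52603 + 1/4150560811 + 1/34454310087467394631

Greedy algorithm:
5/61: ceiling(61/5) = 13, use 1/13
4/793: ceiling(793/4) = 199, use 1/199
3/157807: ceiling(157807/3) = 52603, use 1/52603
2/8301121621: ceiling(8301121621/2) = 4150560811, use 1/4150560811
1/34454310087467394631: ceiling(34454310087467394631/1) = 34454310087467394631, use 1/34454310087467394631
Result: 5/61 = 1/13 + 1/199 + 1/52603 + 1/4150560811 + 1/34454310087467394631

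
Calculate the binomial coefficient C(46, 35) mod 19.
0

Using Lucas' theorem:
Write n=46 and k=35 in base 19:
n in base 19: [2, 8]
k in base 19: [1, 16]
C(46,35) mod 19 = ∏ C(n_i, k_i) mod 19
Digit binomials (mod 19): C(2,1) = 2; C(8,16) = 0 (k_i > n_i)
Product: 2 × 0 = 0 ≡ 0 (mod 19)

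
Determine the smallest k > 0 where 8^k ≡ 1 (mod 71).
35

71 is prime, so ord(8) divides φ(71) = 70.
Divisors of 70: 1, 2, 5, 7, 10, 14, 35, 70.
Repeated squaring: 8^1 ≡ 8, 8^2 ≡ 64, 8^4 ≡ 49, 8^8 ≡ 58, 8^16 ≡ 27, 8^32 ≡ 19, 8^64 ≡ 6 (mod 71).
Test 8^d mod 71 for each divisor d in increasing order:
8^1 ≡ 8
8^2 ≡ 64
8^5 = 8^4·8^1 ≡ 37
8^7 = 8^4·8^2·8^1 ≡ 25
8^10 = 8^8·8^2 ≡ 20
8^14 = 8^8·8^4·8^2 ≡ 57
8^35 = 8^32·8^2·8^1 ≡ 1  ← first divisor giving 1
The order is 35.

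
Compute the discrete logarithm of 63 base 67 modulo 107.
45

Baby-step giant-step with step n = ⌈√107⌉ = 11.
Baby steps 67^j mod 107 (j:value) for j=0..10: 0:1, 1:67, 2:102, 3:93, 4:25, 5:70, 6:89, 7:78, 8:90, 9:38, 10:85.
Giant-step multiplier: 67^(-11) ≡ 67^(106-11) = 67^95 ≡ 58 (mod 107).
Giant steps γ_i = 63·58^i mod 107: γ_0=63, γ_1=16, γ_2=72, γ_3=3, γ_4=67 (in table at j=1).
x = i·n + j = 4·11 + 1 = 45.
Check: 67^45 ≡ 63 (mod 107).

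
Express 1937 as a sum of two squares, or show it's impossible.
1² + 44² (a=1, b=44)

Factorization: 1937 = 13 × 149
By Fermat: n is sum of two squares iff every prime p ≡ 3 (mod 4) appears to even power.
All primes ≡ 3 (mod 4) appear to even power.
Search a = 0, 1, 2, … for 1937 - a² a perfect square: first hit at a = 1: 1937 - 1 = 1936 = 44².
1937 = 1² + 44² = 1 + 1936 ✓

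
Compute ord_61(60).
2

61 is prime, so ord(60) divides φ(61) = 60.
Divisors of 60: 1, 2, 3, 4, 5, 6, 10, 12, 15, 20, 30, 60.
Repeated squaring: 60^1 ≡ 60, 60^2 ≡ 1, 60^4 ≡ 1, 60^8 ≡ 1, 60^16 ≡ 1, 60^32 ≡ 1 (mod 61).
Test 60^d mod 61 for each divisor d in increasing order:
60^1 ≡ 60
60^2 ≡ 1  ← first divisor giving 1
The order is 2.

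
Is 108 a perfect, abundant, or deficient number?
abundant

Proper divisors of 108: sum = 1 + 2 + 3 + 4 + 6 + 9 + 12 + 18 + 27 + 36 + 54 = 172
Since 172 > 108, 108 is abundant.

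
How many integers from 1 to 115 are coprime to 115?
88

115 = 5 × 23
φ(n) = n × ∏(1 - 1/p) for each prime p dividing n
φ(115) = 115 × (1 - 1/5) × (1 - 1/23) = 88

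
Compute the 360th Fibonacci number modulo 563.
139

Matrix identity: Q^n = [[F_(n+1), F_n], [F_n, F_(n-1)]] with Q = [[1,1],[1,0]].
n = 360 = 101101000₂. Square-and-multiply, entries mod 563:
Q^1 = [[1,1],[1,0]]
Q^2 = (Q^1)² = [[2,1],[1,1]]
Q^5 = (Q^2)²·Q = [[8,5],[5,3]]
Q^11 = (Q^5)²·Q = [[144,89],[89,55]]
Q^22 = (Q^11)² = [[507,258],[258,249]]
Q^45 = (Q^22)²·Q = [[138,451],[451,250]]
Q^90 = (Q^45)² = [[60,458],[458,165]]
Q^180 = (Q^90)² = [[550,21],[21,529]]
Q^360 = (Q^180)² = [[47,139],[139,471]]
F_360 mod 563 = Q^360[0][1] = 139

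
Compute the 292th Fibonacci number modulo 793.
40

Matrix identity: Q^n = [[F_(n+1), F_n], [F_n, F_(n-1)]] with Q = [[1,1],[1,0]].
n = 292 = 100100100₂. Square-and-multiply, entries mod 793:
Q^1 = [[1,1],[1,0]]
Q^2 = (Q^1)² = [[2,1],[1,1]]
Q^4 = (Q^2)² = [[5,3],[3,2]]
Q^9 = (Q^4)²·Q = [[55,34],[34,21]]
Q^18 = (Q^9)² = [[216,205],[205,11]]
Q^36 = (Q^18)² = [[658,541],[541,117]]
Q^73 = (Q^36)²·Q = [[621,50],[50,571]]
Q^146 = (Q^73)² = [[364,125],[125,239]]
Q^292 = (Q^146)² = [[623,40],[40,583]]
F_292 mod 793 = Q^292[0][1] = 40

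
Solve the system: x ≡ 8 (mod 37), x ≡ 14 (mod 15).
119

Using Chinese Remainder Theorem:
M = 37 × 15 = 555
M1 = 15, M2 = 37
y1 = 15^(-1) mod 37 = 5
y2 = 37^(-1) mod 15 = 13
x = (8×15×5 + 14×37×13) mod 555 = 119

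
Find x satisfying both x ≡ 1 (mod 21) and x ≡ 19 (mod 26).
253

Using Chinese Remainder Theorem:
M = 21 × 26 = 546
M1 = 26, M2 = 21
y1 = 26^(-1) mod 21 = 17
y2 = 21^(-1) mod 26 = 5
x = (1×26×17 + 19×21×5) mod 546 = 253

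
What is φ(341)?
300

341 = 11 × 31
φ(n) = n × ∏(1 - 1/p) for each prime p dividing n
φ(341) = 341 × (1 - 1/11) × (1 - 1/31) = 300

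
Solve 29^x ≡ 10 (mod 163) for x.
38

Baby-step giant-step with step n = ⌈√163⌉ = 13.
Baby steps 29^j mod 163 (j:value) for j=0..12: 0:1, 1:29, 2:26, 3:102, 4:24, 5:44, 6:135, 7:3, 8:87, 9:78, 10:143, 11:72, 12:132.
Giant-step multiplier: 29^(-13) ≡ 29^(162-13) = 29^149 ≡ 130 (mod 163).
Giant steps γ_i = 10·130^i mod 163: γ_0=10, γ_1=159, γ_2=132 (in table at j=12).
x = i·n + j = 2·13 + 12 = 38.
Check: 29^38 ≡ 10 (mod 163).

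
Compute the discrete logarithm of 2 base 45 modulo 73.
56

Baby-step giant-step with step n = ⌈√73⌉ = 9.
Baby steps 45^j mod 73 (j:value) for j=0..8: 0:1, 1:45, 2:54, 3:21, 4:69, 5:39, 6:3, 7:62, 8:16.
Giant-step multiplier: 45^(-9) ≡ 45^(72-9) = 45^63 ≡ 51 (mod 73).
Giant steps γ_i = 2·51^i mod 73: γ_0=2, γ_1=29, γ_2=19, γ_3=20, γ_4=71, γ_5=44, γ_6=54 (in table at j=2).
x = i·n + j = 6·9 + 2 = 56.
Check: 45^56 ≡ 2 (mod 73).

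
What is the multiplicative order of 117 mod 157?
78

157 is prime, so ord(117) divides φ(157) = 156.
Divisors of 156: 1, 2, 3, 4, 6, 12, 13, 26, 39, 52, 78, 156.
Repeated squaring: 117^1 ≡ 117, 117^2 ≡ 30, 117^4 ≡ 115, 117^8 ≡ 37, 117^16 ≡ 113, 117^32 ≡ 52, 117^64 ≡ 35, 117^128 ≡ 126 (mod 157).
Test 117^d mod 157 for each divisor d in increasing order:
117^1 ≡ 117
117^2 ≡ 30
117^3 = 117^2·117^1 ≡ 56
117^4 ≡ 115
117^6 = 117^4·117^2 ≡ 153
117^12 = 117^8·117^4 ≡ 16
117^13 = 117^8·117^4·117^1 ≡ 145
117^26 = 117^16·117^8·117^2 ≡ 144
117^39 = 117^32·117^4·117^2·117^1 ≡ 156
117^52 = 117^32·117^16·117^4 ≡ 12
117^78 = 117^64·117^8·117^4·117^2 ≡ 1  ← first divisor giving 1
The order is 78.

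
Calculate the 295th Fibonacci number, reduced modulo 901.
659

Matrix identity: Q^n = [[F_(n+1), F_n], [F_n, F_(n-1)]] with Q = [[1,1],[1,0]].
n = 295 = 100100111₂. Square-and-multiply, entries mod 901:
Q^1 = [[1,1],[1,0]]
Q^2 = (Q^1)² = [[2,1],[1,1]]
Q^4 = (Q^2)² = [[5,3],[3,2]]
Q^9 = (Q^4)²·Q = [[55,34],[34,21]]
Q^18 = (Q^9)² = [[577,782],[782,696]]
Q^36 = (Q^18)² = [[205,782],[782,324]]
Q^73 = (Q^36)²·Q = [[443,324],[324,119]]
Q^147 = (Q^73)²·Q = [[377,291],[291,86]]
Q^295 = (Q^147)²·Q = [[242,659],[659,484]]
F_295 mod 901 = Q^295[0][1] = 659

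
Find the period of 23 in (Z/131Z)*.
130

131 is prime, so ord(23) divides φ(131) = 130.
Divisors of 130: 1, 2, 5, 10, 13, 26, 65, 130.
Repeated squaring: 23^1 ≡ 23, 23^2 ≡ 5, 23^4 ≡ 25, 23^8 ≡ 101, 23^16 ≡ 114, 23^32 ≡ 27, 23^64 ≡ 74, 23^128 ≡ 105 (mod 131).
Test 23^d mod 131 for each divisor d in increasing order:
23^1 ≡ 23
23^2 ≡ 5
23^5 = 23^4·23^1 ≡ 51
23^10 = 23^8·23^2 ≡ 112
23^13 = 23^8·23^4·23^1 ≡ 42
23^26 = 23^16·23^8·23^2 ≡ 61
23^65 = 23^64·23^1 ≡ 130
23^130 = 23^128·23^2 ≡ 1  ← first divisor giving 1
The order is 130.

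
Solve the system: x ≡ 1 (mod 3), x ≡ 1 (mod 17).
1

Using Chinese Remainder Theorem:
M = 3 × 17 = 51
M1 = 17, M2 = 3
y1 = 17^(-1) mod 3 = 2
y2 = 3^(-1) mod 17 = 6
x = (1×17×2 + 1×3×6) mod 51 = 1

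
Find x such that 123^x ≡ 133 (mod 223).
82

Baby-step giant-step with step n = ⌈√223⌉ = 15.
Baby steps 123^j mod 223 (j:value) for j=0..14: 0:1, 1:123, 2:188, 3:155, 4:110, 5:150, 6:164, 7:102, 8:58, 9:221, 10:200, 11:70, 12:136, 13:3, 14:146.
Giant-step multiplier: 123^(-15) ≡ 123^(222-15) = 123^207 ≡ 206 (mod 223).
Giant steps γ_i = 133·206^i mod 223: γ_0=133, γ_1=192, γ_2=81, γ_3=184, γ_4=217, γ_5=102 (in table at j=7).
x = i·n + j = 5·15 + 7 = 82.
Check: 123^82 ≡ 133 (mod 223).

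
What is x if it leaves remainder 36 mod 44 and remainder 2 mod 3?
80

Using Chinese Remainder Theorem:
M = 44 × 3 = 132
M1 = 3, M2 = 44
y1 = 3^(-1) mod 44 = 15
y2 = 44^(-1) mod 3 = 2
x = (36×3×15 + 2×44×2) mod 132 = 80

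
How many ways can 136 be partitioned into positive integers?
10015581680

p(n) counts ways to write n as a sum of positive integers (order ignored).
Euler's pentagonal recurrence: p(k) = p(k-1) + p(k-2) - p(k-5) - p(k-7) + p(k-12) + p(k-15) - ... (offsets j(3j∓1)/2, signs ++--, p(0)=1, p(<0)=0).
DP table for k = 0..135: p(0)=1, p(1)=1, p(2)=2, p(3)=3, p(4)=5, p(5)=7, p(6)=11, p(7)=15, p(8)=22, p(9)=30, p(10)=42, p(11)=56, p(12)=77, p(13)=101, p(14)=135, p(15)=176, p(16)=231, p(17)=297, p(18)=385, p(19)=490, p(20)=627, p(21)=792, p(22)=1002, p(23)=1255, p(24)=1575, p(25)=1958, p(26)=2436, p(27)=3010, p(28)=3718, p(29)=4565, p(30)=5604, p(31)=6842, p(32)=8349, p(33)=10143, p(34)=12310, p(35)=14883, p(36)=17977, p(37)=21637, p(38)=26015, p(39)=31185, p(40)=37338, p(41)=44583, p(42)=53174, p(43)=63261, p(44)=75175, p(45)=89134, p(46)=105558, p(47)=124754, p(48)=147273, p(49)=173525, p(50)=204226, p(51)=239943, p(52)=281589, p(53)=329931, p(54)=386155, p(55)=451276, p(56)=526823, p(57)=614154, p(58)=715220, p(59)=831820, p(60)=966467, p(61)=1121505, p(62)=1300156, p(63)=1505499, p(64)=1741630, p(65)=2012558, p(66)=2323520, p(67)=2679689, p(68)=3087735, p(69)=3554345, p(70)=4087968, p(71)=4697205, p(72)=5392783, p(73)=6185689, p(74)=7089500, p(75)=8118264, p(76)=9289091, p(77)=10619863, p(78)=12132164, p(79)=13848650, p(80)=15796476, p(81)=18004327, p(82)=20506255, p(83)=23338469, p(84)=26543660, p(85)=30167357, p(86)=34262962, p(87)=38887673, p(88)=44108109, p(89)=49995925, p(90)=56634173, p(91)=64112359, p(92)=72533807, p(93)=82010177, p(94)=92669720, p(95)=104651419, p(96)=118114304, p(97)=133230930, p(98)=150198136, p(99)=169229875, p(100)=190569292, p(101)=214481126, p(102)=241265379, p(103)=271248950, p(104)=304801365, p(105)=342325709, p(106)=384276336, p(107)=431149389, p(108)=483502844, p(109)=541946240, p(110)=607163746, p(111)=679903203, p(112)=761002156, p(113)=851376628, p(114)=952050665, p(115)=1064144451, p(116)=1188908248, p(117)=1327710076, p(118)=1482074143, p(119)=1653668665, p(120)=1844349560, p(121)=2056148051, p(122)=2291320912, p(123)=2552338241, p(124)=2841940500, p(125)=3163127352, p(126)=3519222692, p(127)=3913864295, p(128)=4351078600, p(129)=4835271870, p(130)=5371315400, p(131)=5964539504, p(132)=6620830889, p(133)=7346629512, p(134)=8149040695, p(135)=9035836076.
Final step: p(136) = p(135) + p(134) - p(131) - p(129) + p(124) + p(121) - p(114) - p(110) + p(101) + p(96) - p(85) - p(79) + p(66) + p(59) - p(44) - p(36) + p(19) + p(10)
= 9035836076 + 8149040695 - 5964539504 - 4835271870 + 2841940500 + 2056148051 - 952050665 - 607163746 + 214481126 + 118114304 - 30167357 - 13848650 + 2323520 + 831820 - 75175 - 17977 + 490 + 42
= 10015581680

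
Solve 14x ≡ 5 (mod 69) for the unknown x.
x ≡ 25 (mod 69)

gcd(14, 69) = 1, which divides 5, so solutions exist.
Find 14^(-1) mod 69 by the extended Euclidean algorithm:
69 = 4 × 14 + 13  ⟹  13 = (1)·69 + (-4)·14
14 = 1 × 13 + 1  ⟹  1 = (-1)·69 + (5)·14
So (5)·14 ≡ 1 (mod 69), i.e. 14^(-1) ≡ 5 (mod 69).
x ≡ 5 × 5 = 25 ≡ 25 (mod 69).
Check: 14 × 25 = 350 ≡ 5 (mod 69).
Unique solution: x ≡ 25 (mod 69)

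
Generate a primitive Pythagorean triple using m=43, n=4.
(1833, 344, 1865)

Euclid's formula: a = m² - n², b = 2mn, c = m² + n²
m = 43, n = 4
a = 43² - 4² = 1849 - 16 = 1833
b = 2 × 43 × 4 = 344
c = 43² + 4² = 1849 + 16 = 1865
Verification: 1833² + 344² = 3359889 + 118336 = 3478225 = 1865² ✓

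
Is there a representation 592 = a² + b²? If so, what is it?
4² + 24² (a=4, b=24)

Factorization: 592 = 2^4 × 37
By Fermat: n is sum of two squares iff every prime p ≡ 3 (mod 4) appears to even power.
All primes ≡ 3 (mod 4) appear to even power.
Search a = 0, 1, 2, … for 592 - a² a perfect square: first hit at a = 4: 592 - 16 = 576 = 24².
592 = 4² + 24² = 16 + 576 ✓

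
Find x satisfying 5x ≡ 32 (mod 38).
x ≡ 14 (mod 38)

gcd(5, 38) = 1, which divides 32, so solutions exist.
Find 5^(-1) mod 38 by the extended Euclidean algorithm:
38 = 7 × 5 + 3  ⟹  3 = (1)·38 + (-7)·5
5 = 1 × 3 + 2  ⟹  2 = (-1)·38 + (8)·5
3 = 1 × 2 + 1  ⟹  1 = (2)·38 + (-15)·5
So (-15)·5 ≡ 1 (mod 38), i.e. 5^(-1) ≡ -15 ≡ 23 (mod 38).
x ≡ 23 × 32 = 736 ≡ 14 (mod 38).
Check: 5 × 14 = 70 ≡ 32 (mod 38).
Unique solution: x ≡ 14 (mod 38)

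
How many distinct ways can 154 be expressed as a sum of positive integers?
60356673280

p(n) counts ways to write n as a sum of positive integers (order ignored).
Euler's pentagonal recurrence: p(k) = p(k-1) + p(k-2) - p(k-5) - p(k-7) + p(k-12) + p(k-15) - ... (offsets j(3j∓1)/2, signs ++--, p(0)=1, p(<0)=0).
DP table for k = 0..153: p(0)=1, p(1)=1, p(2)=2, p(3)=3, p(4)=5, p(5)=7, p(6)=11, p(7)=15, p(8)=22, p(9)=30, p(10)=42, p(11)=56, p(12)=77, p(13)=101, p(14)=135, p(15)=176, p(16)=231, p(17)=297, p(18)=385, p(19)=490, p(20)=627, p(21)=792, p(22)=1002, p(23)=1255, p(24)=1575, p(25)=1958, p(26)=2436, p(27)=3010, p(28)=3718, p(29)=4565, p(30)=5604, p(31)=6842, p(32)=8349, p(33)=10143, p(34)=12310, p(35)=14883, p(36)=17977, p(37)=21637, p(38)=26015, p(39)=31185, p(40)=37338, p(41)=44583, p(42)=53174, p(43)=63261, p(44)=75175, p(45)=89134, p(46)=105558, p(47)=124754, p(48)=147273, p(49)=173525, p(50)=204226, p(51)=239943, p(52)=281589, p(53)=329931, p(54)=386155, p(55)=451276, p(56)=526823, p(57)=614154, p(58)=715220, p(59)=831820, p(60)=966467, p(61)=1121505, p(62)=1300156, p(63)=1505499, p(64)=1741630, p(65)=2012558, p(66)=2323520, p(67)=2679689, p(68)=3087735, p(69)=3554345, p(70)=4087968, p(71)=4697205, p(72)=5392783, p(73)=6185689, p(74)=7089500, p(75)=8118264, p(76)=9289091, p(77)=10619863, p(78)=12132164, p(79)=13848650, p(80)=15796476, p(81)=18004327, p(82)=20506255, p(83)=23338469, p(84)=26543660, p(85)=30167357, p(86)=34262962, p(87)=38887673, p(88)=44108109, p(89)=49995925, p(90)=56634173, p(91)=64112359, p(92)=72533807, p(93)=82010177, p(94)=92669720, p(95)=104651419, p(96)=118114304, p(97)=133230930, p(98)=150198136, p(99)=169229875, p(100)=190569292, p(101)=214481126, p(102)=241265379, p(103)=271248950, p(104)=304801365, p(105)=342325709, p(106)=384276336, p(107)=431149389, p(108)=483502844, p(109)=541946240, p(110)=607163746, p(111)=679903203, p(112)=761002156, p(113)=851376628, p(114)=952050665, p(115)=1064144451, p(116)=1188908248, p(117)=1327710076, p(118)=1482074143, p(119)=1653668665, p(120)=1844349560, p(121)=2056148051, p(122)=2291320912, p(123)=2552338241, p(124)=2841940500, p(125)=3163127352, p(126)=3519222692, p(127)=3913864295, p(128)=4351078600, p(129)=4835271870, p(130)=5371315400, p(131)=5964539504, p(132)=6620830889, p(133)=7346629512, p(134)=8149040695, p(135)=9035836076, p(136)=10015581680, p(137)=11097645016, p(138)=12292341831, p(139)=13610949895, p(140)=15065878135, p(141)=16670689208, p(142)=18440293320, p(143)=20390982757, p(144)=22540654445, p(145)=24908858009, p(146)=27517052599, p(147)=30388671978, p(148)=33549419497, p(149)=37027355200, p(150)=40853235313, p(151)=45060624582, p(152)=49686288421, p(153)=54770336324.
Final step: p(154) = p(153) + p(152) - p(149) - p(147) + p(142) + p(139) - p(132) - p(128) + p(119) + p(114) - p(103) - p(97) + p(84) + p(77) - p(62) - p(54) + p(37) + p(28) - p(9)
= 54770336324 + 49686288421 - 37027355200 - 30388671978 + 18440293320 + 13610949895 - 6620830889 - 4351078600 + 1653668665 + 952050665 - 271248950 - 133230930 + 26543660 + 10619863 - 1300156 - 386155 + 21637 + 3718 - 30
= 60356673280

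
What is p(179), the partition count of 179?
625846753120

p(n) counts ways to write n as a sum of positive integers (order ignored).
Euler's pentagonal recurrence: p(k) = p(k-1) + p(k-2) - p(k-5) - p(k-7) + p(k-12) + p(k-15) - ... (offsets j(3j∓1)/2, signs ++--, p(0)=1, p(<0)=0).
DP table for k = 0..178: p(0)=1, p(1)=1, p(2)=2, p(3)=3, p(4)=5, p(5)=7, p(6)=11, p(7)=15, p(8)=22, p(9)=30, p(10)=42, p(11)=56, p(12)=77, p(13)=101, p(14)=135, p(15)=176, p(16)=231, p(17)=297, p(18)=385, p(19)=490, p(20)=627, p(21)=792, p(22)=1002, p(23)=1255, p(24)=1575, p(25)=1958, p(26)=2436, p(27)=3010, p(28)=3718, p(29)=4565, p(30)=5604, p(31)=6842, p(32)=8349, p(33)=10143, p(34)=12310, p(35)=14883, p(36)=17977, p(37)=21637, p(38)=26015, p(39)=31185, p(40)=37338, p(41)=44583, p(42)=53174, p(43)=63261, p(44)=75175, p(45)=89134, p(46)=105558, p(47)=124754, p(48)=147273, p(49)=173525, p(50)=204226, p(51)=239943, p(52)=281589, p(53)=329931, p(54)=386155, p(55)=451276, p(56)=526823, p(57)=614154, p(58)=715220, p(59)=831820, p(60)=966467, p(61)=1121505, p(62)=1300156, p(63)=1505499, p(64)=1741630, p(65)=2012558, p(66)=2323520, p(67)=2679689, p(68)=3087735, p(69)=3554345, p(70)=4087968, p(71)=4697205, p(72)=5392783, p(73)=6185689, p(74)=7089500, p(75)=8118264, p(76)=9289091, p(77)=10619863, p(78)=12132164, p(79)=13848650, p(80)=15796476, p(81)=18004327, p(82)=20506255, p(83)=23338469, p(84)=26543660, p(85)=30167357, p(86)=34262962, p(87)=38887673, p(88)=44108109, p(89)=49995925, p(90)=56634173, p(91)=64112359, p(92)=72533807, p(93)=82010177, p(94)=92669720, p(95)=104651419, p(96)=118114304, p(97)=133230930, p(98)=150198136, p(99)=169229875, p(100)=190569292, p(101)=214481126, p(102)=241265379, p(103)=271248950, p(104)=304801365, p(105)=342325709, p(106)=384276336, p(107)=431149389, p(108)=483502844, p(109)=541946240, p(110)=607163746, p(111)=679903203, p(112)=761002156, p(113)=851376628, p(114)=952050665, p(115)=1064144451, p(116)=1188908248, p(117)=1327710076, p(118)=1482074143, p(119)=1653668665, p(120)=1844349560, p(121)=2056148051, p(122)=2291320912, p(123)=2552338241, p(124)=2841940500, p(125)=3163127352, p(126)=3519222692, p(127)=3913864295, p(128)=4351078600, p(129)=4835271870, p(130)=5371315400, p(131)=5964539504, p(132)=6620830889, p(133)=7346629512, p(134)=8149040695, p(135)=9035836076, p(136)=10015581680, p(137)=11097645016, p(138)=12292341831, p(139)=13610949895, p(140)=15065878135, p(141)=16670689208, p(142)=18440293320, p(143)=20390982757, p(144)=22540654445, p(145)=24908858009, p(146)=27517052599, p(147)=30388671978, p(148)=33549419497, p(149)=37027355200, p(150)=40853235313, p(151)=45060624582, p(152)=49686288421, p(153)=54770336324, p(154)=60356673280, p(155)=66493182097, p(156)=73232243759, p(157)=80630964769, p(158)=88751778802, p(159)=97662728555, p(160)=107438159466, p(161)=118159068427, p(162)=129913904637, p(163)=142798995930, p(164)=156919475295, p(165)=172389800255, p(166)=189334822579, p(167)=207890420102, p(168)=228204732751, p(169)=250438925115, p(170)=274768617130, p(171)=301384802048, p(172)=330495499613, p(173)=362326859895, p(174)=397125074750, p(175)=435157697830, p(176)=476715857290, p(177)=522115831195, p(178)=571701605655.
Final step: p(179) = p(178) + p(177) - p(174) - p(172) + p(167) + p(164) - p(157) - p(153) + p(144) + p(139) - p(128) - p(122) + p(109) + p(102) - p(87) - p(79) + p(62) + p(53) - p(34) - p(24) + p(3)
= 571701605655 + 522115831195 - 397125074750 - 330495499613 + 207890420102 + 156919475295 - 80630964769 - 54770336324 + 22540654445 + 13610949895 - 4351078600 - 2291320912 + 541946240 + 241265379 - 38887673 - 13848650 + 1300156 + 329931 - 12310 - 1575 + 3
= 625846753120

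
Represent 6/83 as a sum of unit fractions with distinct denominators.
1/14 + 1/1162

Greedy algorithm:
6/83: ceiling(83/6) = 14, use 1/14
1/1162: ceiling(1162/1) = 1162, use 1/1162
Result: 6/83 = 1/14 + 1/1162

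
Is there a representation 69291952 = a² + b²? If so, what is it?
Not possible

Factorization: 69291952 = 2^4 × 163^3
By Fermat: n is sum of two squares iff every prime p ≡ 3 (mod 4) appears to even power.
Prime(s) ≡ 3 (mod 4) with odd exponent: [(163, 3)]
Therefore 69291952 cannot be expressed as a² + b².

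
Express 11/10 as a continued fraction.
[1; 10]

Euclidean algorithm steps:
11 = 1 × 10 + 1
10 = 10 × 1 + 0
Continued fraction: [1; 10]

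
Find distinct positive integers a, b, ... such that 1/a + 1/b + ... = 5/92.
1/19 + 1/583 + 1/1019084

Greedy algorithm:
5/92: ceiling(92/5) = 19, use 1/19
3/1748: ceiling(1748/3) = 583, use 1/583
1/1019084: ceiling(1019084/1) = 1019084, use 1/1019084
Result: 5/92 = 1/19 + 1/583 + 1/1019084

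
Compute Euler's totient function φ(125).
100

125 = 5^3
φ(n) = n × ∏(1 - 1/p) for each prime p dividing n
φ(125) = 125 × (1 - 1/5) = 100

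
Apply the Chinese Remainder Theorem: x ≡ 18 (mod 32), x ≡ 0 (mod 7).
210

Using Chinese Remainder Theorem:
M = 32 × 7 = 224
M1 = 7, M2 = 32
y1 = 7^(-1) mod 32 = 23
y2 = 32^(-1) mod 7 = 2
x = (18×7×23 + 0×32×2) mod 224 = 210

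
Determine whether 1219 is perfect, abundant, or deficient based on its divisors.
deficient

Proper divisors of 1219: sum = 1 + 23 + 53 = 77
Since 77 < 1219, 1219 is deficient.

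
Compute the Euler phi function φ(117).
72

117 = 3^2 × 13
φ(n) = n × ∏(1 - 1/p) for each prime p dividing n
φ(117) = 117 × (1 - 1/3) × (1 - 1/13) = 72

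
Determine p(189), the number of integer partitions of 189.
1527273599625

p(n) counts ways to write n as a sum of positive integers (order ignored).
Euler's pentagonal recurrence: p(k) = p(k-1) + p(k-2) - p(k-5) - p(k-7) + p(k-12) + p(k-15) - ... (offsets j(3j∓1)/2, signs ++--, p(0)=1, p(<0)=0).
DP table for k = 0..188: p(0)=1, p(1)=1, p(2)=2, p(3)=3, p(4)=5, p(5)=7, p(6)=11, p(7)=15, p(8)=22, p(9)=30, p(10)=42, p(11)=56, p(12)=77, p(13)=101, p(14)=135, p(15)=176, p(16)=231, p(17)=297, p(18)=385, p(19)=490, p(20)=627, p(21)=792, p(22)=1002, p(23)=1255, p(24)=1575, p(25)=1958, p(26)=2436, p(27)=3010, p(28)=3718, p(29)=4565, p(30)=5604, p(31)=6842, p(32)=8349, p(33)=10143, p(34)=12310, p(35)=14883, p(36)=17977, p(37)=21637, p(38)=26015, p(39)=31185, p(40)=37338, p(41)=44583, p(42)=53174, p(43)=63261, p(44)=75175, p(45)=89134, p(46)=105558, p(47)=124754, p(48)=147273, p(49)=173525, p(50)=204226, p(51)=239943, p(52)=281589, p(53)=329931, p(54)=386155, p(55)=451276, p(56)=526823, p(57)=614154, p(58)=715220, p(59)=831820, p(60)=966467, p(61)=1121505, p(62)=1300156, p(63)=1505499, p(64)=1741630, p(65)=2012558, p(66)=2323520, p(67)=2679689, p(68)=3087735, p(69)=3554345, p(70)=4087968, p(71)=4697205, p(72)=5392783, p(73)=6185689, p(74)=7089500, p(75)=8118264, p(76)=9289091, p(77)=10619863, p(78)=12132164, p(79)=13848650, p(80)=15796476, p(81)=18004327, p(82)=20506255, p(83)=23338469, p(84)=26543660, p(85)=30167357, p(86)=34262962, p(87)=38887673, p(88)=44108109, p(89)=49995925, p(90)=56634173, p(91)=64112359, p(92)=72533807, p(93)=82010177, p(94)=92669720, p(95)=104651419, p(96)=118114304, p(97)=133230930, p(98)=150198136, p(99)=169229875, p(100)=190569292, p(101)=214481126, p(102)=241265379, p(103)=271248950, p(104)=304801365, p(105)=342325709, p(106)=384276336, p(107)=431149389, p(108)=483502844, p(109)=541946240, p(110)=607163746, p(111)=679903203, p(112)=761002156, p(113)=851376628, p(114)=952050665, p(115)=1064144451, p(116)=1188908248, p(117)=1327710076, p(118)=1482074143, p(119)=1653668665, p(120)=1844349560, p(121)=2056148051, p(122)=2291320912, p(123)=2552338241, p(124)=2841940500, p(125)=3163127352, p(126)=3519222692, p(127)=3913864295, p(128)=4351078600, p(129)=4835271870, p(130)=5371315400, p(131)=5964539504, p(132)=6620830889, p(133)=7346629512, p(134)=8149040695, p(135)=9035836076, p(136)=10015581680, p(137)=11097645016, p(138)=12292341831, p(139)=13610949895, p(140)=15065878135, p(141)=16670689208, p(142)=18440293320, p(143)=20390982757, p(144)=22540654445, p(145)=24908858009, p(146)=27517052599, p(147)=30388671978, p(148)=33549419497, p(149)=37027355200, p(150)=40853235313, p(151)=45060624582, p(152)=49686288421, p(153)=54770336324, p(154)=60356673280, p(155)=66493182097, p(156)=73232243759, p(157)=80630964769, p(158)=88751778802, p(159)=97662728555, p(160)=107438159466, p(161)=118159068427, p(162)=129913904637, p(163)=142798995930, p(164)=156919475295, p(165)=172389800255, p(166)=189334822579, p(167)=207890420102, p(168)=228204732751, p(169)=250438925115, p(170)=274768617130, p(171)=301384802048, p(172)=330495499613, p(173)=362326859895, p(174)=397125074750, p(175)=435157697830, p(176)=476715857290, p(177)=522115831195, p(178)=571701605655, p(179)=625846753120, p(180)=684957390936, p(181)=749474411781, p(182)=819876908323, p(183)=896684817527, p(184)=980462880430, p(185)=1071823774337, p(186)=1171432692373, p(187)=1280011042268, p(188)=1398341745571.
Final step: p(189) = p(188) + p(187) - p(184) - p(182) + p(177) + p(174) - p(167) - p(163) + p(154) + p(149) - p(138) - p(132) + p(119) + p(112) - p(97) - p(89) + p(72) + p(63) - p(44) - p(34) + p(13) + p(2)
= 1398341745571 + 1280011042268 - 980462880430 - 819876908323 + 522115831195 + 397125074750 - 207890420102 - 142798995930 + 60356673280 + 37027355200 - 12292341831 - 6620830889 + 1653668665 + 761002156 - 133230930 - 49995925 + 5392783 + 1505499 - 75175 - 12310 + 101 + 2
= 1527273599625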